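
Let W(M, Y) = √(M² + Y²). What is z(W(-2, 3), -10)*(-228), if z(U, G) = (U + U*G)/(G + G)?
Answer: -513*√13/5 ≈ -369.93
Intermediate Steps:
z(U, G) = (U + G*U)/(2*G) (z(U, G) = (U + G*U)/((2*G)) = (U + G*U)*(1/(2*G)) = (U + G*U)/(2*G))
z(W(-2, 3), -10)*(-228) = ((½)*√((-2)² + 3²)*(1 - 10)/(-10))*(-228) = ((½)*√(4 + 9)*(-⅒)*(-9))*(-228) = ((½)*√13*(-⅒)*(-9))*(-228) = (9*√13/20)*(-228) = -513*√13/5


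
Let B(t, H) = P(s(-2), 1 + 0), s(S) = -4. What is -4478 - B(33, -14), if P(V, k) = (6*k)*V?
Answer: -4454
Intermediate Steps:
P(V, k) = 6*V*k
B(t, H) = -24 (B(t, H) = 6*(-4)*(1 + 0) = 6*(-4)*1 = -24)
-4478 - B(33, -14) = -4478 - 1*(-24) = -4478 + 24 = -4454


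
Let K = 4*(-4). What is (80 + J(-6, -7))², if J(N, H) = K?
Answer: 4096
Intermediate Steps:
K = -16
J(N, H) = -16
(80 + J(-6, -7))² = (80 - 16)² = 64² = 4096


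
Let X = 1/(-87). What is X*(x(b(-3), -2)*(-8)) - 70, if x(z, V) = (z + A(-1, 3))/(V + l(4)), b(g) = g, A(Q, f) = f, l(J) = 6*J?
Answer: -70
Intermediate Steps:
X = -1/87 ≈ -0.011494
x(z, V) = (3 + z)/(24 + V) (x(z, V) = (z + 3)/(V + 6*4) = (3 + z)/(V + 24) = (3 + z)/(24 + V))
X*(x(b(-3), -2)*(-8)) - 70 = -(3 - 3)/(24 - 2)*(-8)/87 - 70 = -0/22*(-8)/87 - 70 = -(1/22)*0*(-8)/87 - 70 = -0*(-8) - 70 = -1/87*0 - 70 = 0 - 70 = -70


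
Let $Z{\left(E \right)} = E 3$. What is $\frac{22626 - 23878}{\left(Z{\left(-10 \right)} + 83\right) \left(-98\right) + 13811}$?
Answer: $- \frac{1252}{8617} \approx -0.14529$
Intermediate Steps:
$Z{\left(E \right)} = 3 E$
$\frac{22626 - 23878}{\left(Z{\left(-10 \right)} + 83\right) \left(-98\right) + 13811} = \frac{22626 - 23878}{\left(3 \left(-10\right) + 83\right) \left(-98\right) + 13811} = - \frac{1252}{\left(-30 + 83\right) \left(-98\right) + 13811} = - \frac{1252}{53 \left(-98\right) + 13811} = - \frac{1252}{-5194 + 13811} = - \frac{1252}{8617}$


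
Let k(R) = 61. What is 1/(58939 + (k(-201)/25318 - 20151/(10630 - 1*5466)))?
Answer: 65371076/3852650914357 ≈ 1.6968e-5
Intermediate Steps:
1/(58939 + (k(-201)/25318 - 20151/(10630 - 1*5466))) = 1/(58939 + (61/25318 - 20151/(10630 - 1*5466))) = 1/(58939 + (61*(1/25318) - 20151/(10630 - 5466))) = 1/(58939 + (61/25318 - 20151/5164)) = 1/(58939 - 254934007/65371076) = 1/(3852650914357/65371076) = 65371076/3852650914357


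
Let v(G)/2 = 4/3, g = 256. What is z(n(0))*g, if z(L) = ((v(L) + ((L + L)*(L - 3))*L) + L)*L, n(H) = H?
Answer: 0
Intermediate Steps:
v(G) = 8/3 (v(G) = 2*(4/3) = 8/3)
z(L) = L*(8/3 + L + 2*L²*(-3 + L)) (z(L) = ((8/3 + ((L + L)*(L - 3))*L) + L)*L = ((8/3 + ((2*L)*(-3 + L))*L) + L)*L = ((8/3 + (2*L*(-3 + L))*L) + L)*L = ((8/3 + 2*L²*(-3 + L)) + L)*L = (8/3 + L + 2*L²*(-3 + L))*L = L*(8/3 + L + 2*L²*(-3 + L)))
z(n(0))*g = ((⅓)*0*(8 - 18*0² + 3*0 + 6*0³))*256 = ((⅓)*0*(8 - 18*0 + 0 + 6*0))*256 = ((⅓)*0*(8 + 0 + 0 + 0))*256 = ((⅓)*0*8)*256 = 0*256 = 0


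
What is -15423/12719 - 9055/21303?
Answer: -443726714/270952857 ≈ -1.6377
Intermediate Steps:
-15423/12719 - 9055/21303 = -443726714/270952857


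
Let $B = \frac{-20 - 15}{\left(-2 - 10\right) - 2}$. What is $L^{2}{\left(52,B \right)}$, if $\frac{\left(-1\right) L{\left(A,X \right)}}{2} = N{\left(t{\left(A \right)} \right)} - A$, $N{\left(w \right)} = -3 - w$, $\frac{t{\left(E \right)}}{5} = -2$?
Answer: $8100$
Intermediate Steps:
$t{\left(E \right)} = -10$ ($t{\left(E \right)} = 5 \left(-2\right) = -10$)
$B = \frac{5}{2}$ ($B = - \frac{35}{-12 - 2} = - \frac{35}{-14} = \left(-35\right) \left(- \frac{1}{14}\right) = \frac{5}{2} \approx 2.5$)
$L{\left(A,X \right)} = -14 + 2 A$ ($L{\left(A,X \right)} = - 2 \left(\left(-3 - -10\right) - A\right) = - 2 \left(\left(-3 + 10\right) - A\right) = - 2 \left(7 - A\right) = -14 + 2 A$)
$L^{2}{\left(52,B \right)} = \left(-14 + 2 \cdot 52\right)^{2} = \left(-14 + 104\right)^{2} = 90^{2} = 8100$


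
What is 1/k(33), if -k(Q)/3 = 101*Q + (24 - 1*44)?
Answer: -1/9939 ≈ -0.00010061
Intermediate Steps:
k(Q) = 60 - 303*Q (k(Q) = -3*(101*Q + (24 - 1*44)) = -3*(101*Q + (24 - 44)) = -3*(101*Q - 20) = -3*(-20 + 101*Q) = 60 - 303*Q)
1/k(33) = 1/(60 - 303*33) = 1/(60 - 9999) = 1/(-9939) = -1/9939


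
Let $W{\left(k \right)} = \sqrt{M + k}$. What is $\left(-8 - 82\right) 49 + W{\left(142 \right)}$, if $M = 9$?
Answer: $-4410 + \sqrt{151} \approx -4397.7$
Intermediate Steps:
$W{\left(k \right)} = \sqrt{9 + k}$
$\left(-8 - 82\right) 49 + W{\left(142 \right)} = \left(-8 - 82\right) 49 + \sqrt{9 + 142} = \left(-90\right) 49 + \sqrt{151} = -4410 + \sqrt{151}$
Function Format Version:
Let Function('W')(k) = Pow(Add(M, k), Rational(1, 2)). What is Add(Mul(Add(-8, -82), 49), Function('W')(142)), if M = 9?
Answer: Add(-4410, Pow(151, Rational(1, 2))) ≈ -4397.7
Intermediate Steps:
Function('W')(k) = Pow(Add(9, k), Rational(1, 2))
Add(Mul(Add(-8, -82), 49), Function('W')(142)) = Add(Mul(Add(-8, -82), 49), Pow(Add(9, 142), Rational(1, 2))) = Add(Mul(-90, 49), Pow(151, Rational(1, 2))) = Add(-4410, Pow(151, Rational(1, 2)))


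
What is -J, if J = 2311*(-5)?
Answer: 11555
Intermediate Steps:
J = -11555
-J = -1*(-11555) = 11555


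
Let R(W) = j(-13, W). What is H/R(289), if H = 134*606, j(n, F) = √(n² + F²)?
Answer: 40602*√83690/41845 ≈ 280.70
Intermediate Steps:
j(n, F) = √(F² + n²)
R(W) = √(169 + W²) (R(W) = √(W² + (-13)²) = √(W² + 169) = √(169 + W²))
H = 81204
H/R(289) = 81204/(√(169 + 289²)) = 81204/(√(169 + 83521)) = 81204/(√83690) = 81204*(√83690/83690) = 40602*√83690/41845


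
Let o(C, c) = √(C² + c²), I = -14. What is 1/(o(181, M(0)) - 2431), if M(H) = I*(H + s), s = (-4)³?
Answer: -2431/5074184 - √835577/5074184 ≈ -0.00065924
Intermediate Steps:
s = -64
M(H) = 896 - 14*H (M(H) = -14*(H - 64) = -14*(-64 + H) = 896 - 14*H)
1/(o(181, M(0)) - 2431) = 1/(√(181² + (896 - 14*0)²) - 2431) = 1/(√(32761 + (896 + 0)²) - 2431) = 1/(√(32761 + 896²) - 2431) = 1/(√(32761 + 802816) - 2431) = 1/(√835577 - 2431) = 1/(-2431 + √835577)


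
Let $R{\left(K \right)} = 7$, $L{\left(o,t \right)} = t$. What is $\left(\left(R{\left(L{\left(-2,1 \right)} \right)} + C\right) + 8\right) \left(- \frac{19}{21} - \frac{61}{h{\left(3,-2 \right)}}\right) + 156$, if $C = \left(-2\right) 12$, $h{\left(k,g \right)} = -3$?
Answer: $- \frac{132}{7} \approx -18.857$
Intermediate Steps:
$C = -24$
$\left(\left(R{\left(L{\left(-2,1 \right)} \right)} + C\right) + 8\right) \left(- \frac{19}{21} - \frac{61}{h{\left(3,-2 \right)}}\right) + 156 = \left(\left(7 - 24\right) + 8\right) \left(- \frac{19}{21} - \frac{61}{-3}\right) + 156 = \left(-17 + 8\right) \left(\left(-19\right) \frac{1}{21} - - \frac{61}{3}\right) + 156 = - 9 \left(- \frac{19}{21} + \frac{61}{3}\right) + 156 = \left(-9\right) \frac{136}{7} + 156 = - \frac{1224}{7} + 156 = - \frac{132}{7}$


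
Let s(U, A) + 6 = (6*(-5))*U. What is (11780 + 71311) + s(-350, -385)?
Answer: 93585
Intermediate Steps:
s(U, A) = -6 - 30*U (s(U, A) = -6 + (6*(-5))*U = -6 - 30*U)
(11780 + 71311) + s(-350, -385) = (11780 + 71311) + (-6 - 30*(-350)) = 83091 + (-6 + 10500) = 83091 + 10494 = 93585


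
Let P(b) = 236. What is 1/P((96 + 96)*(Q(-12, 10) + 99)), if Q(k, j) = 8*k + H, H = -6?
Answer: 1/236 ≈ 0.0042373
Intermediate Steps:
Q(k, j) = -6 + 8*k (Q(k, j) = 8*k - 6 = -6 + 8*k)
1/P((96 + 96)*(Q(-12, 10) + 99)) = 1/236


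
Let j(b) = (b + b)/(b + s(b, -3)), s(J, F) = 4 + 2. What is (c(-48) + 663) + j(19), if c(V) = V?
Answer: 15413/25 ≈ 616.52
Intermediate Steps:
s(J, F) = 6
j(b) = 2*b/(6 + b) (j(b) = (b + b)/(b + 6) = (2*b)/(6 + b) = 2*b/(6 + b))
(c(-48) + 663) + j(19) = (-48 + 663) + 2*19/(6 + 19) = 615 + 2*19/25 = 615 + 2*19*(1/25) = 615 + 38/25 = 15413/25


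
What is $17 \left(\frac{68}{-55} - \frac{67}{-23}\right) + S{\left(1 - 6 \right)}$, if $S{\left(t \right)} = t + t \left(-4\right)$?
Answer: $\frac{55032}{1265} \approx 43.504$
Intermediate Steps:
$S{\left(t \right)} = - 3 t$ ($S{\left(t \right)} = t - 4 t = - 3 t$)
$17 \left(\frac{68}{-55} - \frac{67}{-23}\right) + S{\left(1 - 6 \right)} = 17 \left(\frac{68}{-55} - \frac{67}{-23}\right) - 3 \left(1 - 6\right) = 17 \left(68 \left(- \frac{1}{55}\right) - - \frac{67}{23}\right) - -15 = 17 \left(- \frac{68}{55} + \frac{67}{23}\right) + 15 = 17 \cdot \frac{2121}{1265} + 15 = \frac{36057}{1265} + 15 = \frac{55032}{1265}$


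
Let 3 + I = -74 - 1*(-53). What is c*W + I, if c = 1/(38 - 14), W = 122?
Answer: -227/12 ≈ -18.917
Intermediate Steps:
I = -24 (I = -3 + (-74 - 1*(-53)) = -3 + (-74 + 53) = -3 - 21 = -24)
c = 1/24 ≈ 0.041667
c*W + I = (1/24)*122 - 24 = 61/12 - 24 = -227/12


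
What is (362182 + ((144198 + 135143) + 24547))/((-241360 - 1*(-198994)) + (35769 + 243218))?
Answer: 666070/236621 ≈ 2.8149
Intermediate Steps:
(362182 + ((144198 + 135143) + 24547))/((-241360 - 1*(-198994)) + (35769 + 243218)) = (362182 + (279341 + 24547))/((-241360 + 198994) + 278987) = (362182 + 303888)/(-42366 + 278987) = 666070/236621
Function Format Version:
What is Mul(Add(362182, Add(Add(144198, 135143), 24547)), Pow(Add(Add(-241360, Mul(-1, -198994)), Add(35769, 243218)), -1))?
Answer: Rational(666070, 236621) ≈ 2.8149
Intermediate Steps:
Mul(Add(362182, Add(Add(144198, 135143), 24547)), Pow(Add(Add(-241360, Mul(-1, -198994)), Add(35769, 243218)), -1)) = Mul(Add(362182, Add(279341, 24547)), Pow(Add(Add(-241360, 198994), 278987), -1)) = Mul(Add(362182, 303888), Pow(Add(-42366, 278987), -1)) = Mul(666070, Pow(236621, -1)) = Mul(666070, Rational(1, 236621)) = Rational(666070, 236621)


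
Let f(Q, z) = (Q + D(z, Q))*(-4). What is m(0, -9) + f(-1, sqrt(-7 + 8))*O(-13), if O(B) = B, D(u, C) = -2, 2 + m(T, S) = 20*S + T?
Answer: -338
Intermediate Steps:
m(T, S) = -2 + T + 20*S (m(T, S) = -2 + (20*S + T) = -2 + (T + 20*S) = -2 + T + 20*S)
f(Q, z) = 8 - 4*Q (f(Q, z) = (Q - 2)*(-4) = (-2 + Q)*(-4) = 8 - 4*Q)
m(0, -9) + f(-1, sqrt(-7 + 8))*O(-13) = (-2 + 0 + 20*(-9)) + (8 - 4*(-1))*(-13) = (-2 + 0 - 180) + (8 + 4)*(-13) = -182 + 12*(-13) = -182 - 156 = -338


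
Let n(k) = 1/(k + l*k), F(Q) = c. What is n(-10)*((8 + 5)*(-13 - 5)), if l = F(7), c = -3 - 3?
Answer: -117/25 ≈ -4.6800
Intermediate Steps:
c = -6
F(Q) = -6
l = -6
n(k) = -1/(5*k) (n(k) = 1/(k - 6*k) = 1/(-5*k) = -1/(5*k))
n(-10)*((8 + 5)*(-13 - 5)) = (-⅕/(-10))*((8 + 5)*(-13 - 5)) = (-⅕*(-⅒))*(13*(-18)) = (1/50)*(-234) = -117/25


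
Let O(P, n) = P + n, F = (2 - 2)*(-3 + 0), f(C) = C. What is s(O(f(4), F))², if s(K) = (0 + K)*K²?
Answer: 4096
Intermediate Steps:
F = 0 (F = 0*(-3) = 0)
s(K) = K³ (s(K) = K*K² = K³)
s(O(f(4), F))² = ((4 + 0)³)² = (4³)² = 64² = 4096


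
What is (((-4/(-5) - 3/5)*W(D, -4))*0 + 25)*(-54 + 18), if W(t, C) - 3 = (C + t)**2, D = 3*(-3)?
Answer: -900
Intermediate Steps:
D = -9
W(t, C) = 3 + (C + t)**2
(((-4/(-5) - 3/5)*W(D, -4))*0 + 25)*(-54 + 18) = (((-4/(-5) - 3/5)*(3 + (-4 - 9)**2))*0 + 25)*(-54 + 18) = (((-4*(-1/5) - 3*1/5)*(3 + (-13)**2))*0 + 25)*(-36) = (((4/5 - 3/5)*(3 + 169))*0 + 25)*(-36) = (((1/5)*172)*0 + 25)*(-36) = ((172/5)*0 + 25)*(-36) = (0 + 25)*(-36) = 25*(-36) = -900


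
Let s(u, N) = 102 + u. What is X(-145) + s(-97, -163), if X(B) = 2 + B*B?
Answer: 21032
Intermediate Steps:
X(B) = 2 + B**2
X(-145) + s(-97, -163) = (2 + (-145)**2) + (102 - 97) = (2 + 21025) + 5 = 21027 + 5 = 21032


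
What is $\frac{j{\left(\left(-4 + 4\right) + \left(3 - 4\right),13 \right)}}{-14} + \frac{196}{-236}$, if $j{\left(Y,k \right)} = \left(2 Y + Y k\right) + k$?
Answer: $- \frac{284}{413} \approx -0.68765$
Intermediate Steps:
$j{\left(Y,k \right)} = k + 2 Y + Y k$
$\frac{j{\left(\left(-4 + 4\right) + \left(3 - 4\right),13 \right)}}{-14} + \frac{196}{-236} = \frac{13 + 2 \left(\left(-4 + 4\right) + \left(3 - 4\right)\right) + \left(\left(-4 + 4\right) + \left(3 - 4\right)\right) 13}{-14} + \frac{196}{-236} = \left(13 + 2 \left(0 - 1\right) + \left(0 - 1\right) 13\right) \left(- \frac{1}{14}\right) + 196 \left(- \frac{1}{236}\right) = \left(13 + 2 \left(-1\right) - 13\right) \left(- \frac{1}{14}\right) - \frac{49}{59} = \left(13 - 2 - 13\right) \left(- \frac{1}{14}\right) - \frac{49}{59} = \left(-2\right) \left(- \frac{1}{14}\right) - \frac{49}{59} = \frac{1}{7} - \frac{49}{59} = - \frac{284}{413}$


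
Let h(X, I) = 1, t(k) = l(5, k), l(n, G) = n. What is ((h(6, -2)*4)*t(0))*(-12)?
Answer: -240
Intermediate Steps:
t(k) = 5
((h(6, -2)*4)*t(0))*(-12) = ((1*4)*5)*(-12) = (4*5)*(-12) = 20*(-12) = -240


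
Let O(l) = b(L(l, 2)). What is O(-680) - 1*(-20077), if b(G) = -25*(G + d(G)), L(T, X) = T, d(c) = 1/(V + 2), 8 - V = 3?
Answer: 259514/7 ≈ 37073.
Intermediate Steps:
V = 5 (V = 8 - 1*3 = 8 - 3 = 5)
d(c) = ⅐ (d(c) = 1/(5 + 2) = 1/7 = ⅐)
b(G) = -25/7 - 25*G (b(G) = -25*(G + ⅐) = -25*(⅐ + G) = -25/7 - 25*G)
O(l) = -25/7 - 25*l
O(-680) - 1*(-20077) = (-25/7 - 25*(-680)) - 1*(-20077) = (-25/7 + 17000) + 20077 = 118975/7 + 20077 = 259514/7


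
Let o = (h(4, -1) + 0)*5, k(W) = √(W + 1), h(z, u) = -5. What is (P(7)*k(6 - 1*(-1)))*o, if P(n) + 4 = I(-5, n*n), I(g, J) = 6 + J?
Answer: -2550*√2 ≈ -3606.2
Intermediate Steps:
P(n) = 2 + n² (P(n) = -4 + (6 + n*n) = -4 + (6 + n²) = 2 + n²)
k(W) = √(1 + W)
o = -25 (o = (-5 + 0)*5 = -5*5 = -25)
(P(7)*k(6 - 1*(-1)))*o = ((2 + 7²)*√(1 + (6 - 1*(-1))))*(-25) = ((2 + 49)*√(1 + (6 + 1)))*(-25) = (51*√(1 + 7))*(-25) = (51*√8)*(-25) = (51*(2*√2))*(-25) = (102*√2)*(-25) = -2550*√2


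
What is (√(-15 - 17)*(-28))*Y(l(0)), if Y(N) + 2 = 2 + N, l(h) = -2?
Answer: 224*I*√2 ≈ 316.78*I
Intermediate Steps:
Y(N) = N (Y(N) = -2 + (2 + N) = N)
(√(-15 - 17)*(-28))*Y(l(0)) = (√(-15 - 17)*(-28))*(-2) = (√(-32)*(-28))*(-2) = ((4*I*√2)*(-28))*(-2) = -112*I*√2*(-2) = 224*I*√2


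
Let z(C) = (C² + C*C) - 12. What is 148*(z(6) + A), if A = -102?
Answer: -6216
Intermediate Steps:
z(C) = -12 + 2*C² (z(C) = (C² + C²) - 12 = 2*C² - 12 = -12 + 2*C²)
148*(z(6) + A) = 148*((-12 + 2*6²) - 102) = 148*((-12 + 2*36) - 102) = 148*((-12 + 72) - 102) = 148*(60 - 102) = 148*(-42) = -6216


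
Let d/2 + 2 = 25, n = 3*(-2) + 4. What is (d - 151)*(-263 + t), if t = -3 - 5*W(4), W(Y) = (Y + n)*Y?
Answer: 32130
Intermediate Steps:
n = -2 (n = -6 + 4 = -2)
d = 46 (d = -4 + 2*25 = -4 + 50 = 46)
W(Y) = Y*(-2 + Y) (W(Y) = (Y - 2)*Y = (-2 + Y)*Y = Y*(-2 + Y))
t = -43 (t = -3 - 20*(-2 + 4) = -3 - 20*2 = -3 - 5*8 = -3 - 40 = -43)
(d - 151)*(-263 + t) = (46 - 151)*(-263 - 43) = -105*(-306) = 32130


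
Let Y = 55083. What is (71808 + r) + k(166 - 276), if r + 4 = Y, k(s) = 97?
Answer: 126984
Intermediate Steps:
r = 55079 (r = -4 + 55083 = 55079)
(71808 + r) + k(166 - 276) = (71808 + 55079) + 97 = 126887 + 97 = 126984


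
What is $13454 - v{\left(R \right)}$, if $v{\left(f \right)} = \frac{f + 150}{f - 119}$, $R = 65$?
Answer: $\frac{726731}{54} \approx 13458.0$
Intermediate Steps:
$v{\left(f \right)} = \frac{150 + f}{-119 + f}$
$13454 - v{\left(R \right)} = 13454 - \frac{150 + 65}{-119 + 65} = 13454 - \frac{1}{-54} \cdot 215 = 13454 - \left(- \frac{1}{54}\right) 215 = 13454 - - \frac{215}{54} = 13454 + \frac{215}{54} = \frac{726731}{54}$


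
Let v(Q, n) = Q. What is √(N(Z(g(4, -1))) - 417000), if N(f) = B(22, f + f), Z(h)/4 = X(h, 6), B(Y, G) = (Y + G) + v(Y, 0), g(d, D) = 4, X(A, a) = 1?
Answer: 2*I*√104237 ≈ 645.71*I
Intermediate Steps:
B(Y, G) = G + 2*Y (B(Y, G) = (Y + G) + Y = (G + Y) + Y = G + 2*Y)
Z(h) = 4 (Z(h) = 4*1 = 4)
N(f) = 44 + 2*f (N(f) = (f + f) + 2*22 = 2*f + 44 = 44 + 2*f)
√(N(Z(g(4, -1))) - 417000) = √((44 + 2*4) - 417000) = √((44 + 8) - 417000) = √(52 - 417000) = √(-416948) = 2*I*√104237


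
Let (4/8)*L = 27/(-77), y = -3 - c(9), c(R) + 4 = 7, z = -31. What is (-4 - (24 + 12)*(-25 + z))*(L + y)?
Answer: -1038192/77 ≈ -13483.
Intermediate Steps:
c(R) = 3 (c(R) = -4 + 7 = 3)
y = -6 (y = -3 - 1*3 = -3 - 3 = -6)
L = -54/77 (L = 2*(27/(-77)) = 2*(27*(-1/77)) = 2*(-27/77) = -54/77 ≈ -0.70130)
(-4 - (24 + 12)*(-25 + z))*(L + y) = (-4 - (24 + 12)*(-25 - 31))*(-54/77 - 6) = (-4 - 36*(-56))*(-516/77) = (-4 - 1*(-2016))*(-516/77) = (-4 + 2016)*(-516/77) = 2012*(-516/77) = -1038192/77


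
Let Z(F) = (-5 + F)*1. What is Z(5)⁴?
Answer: 0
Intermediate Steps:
Z(F) = -5 + F
Z(5)⁴ = (-5 + 5)⁴ = 0⁴ = 0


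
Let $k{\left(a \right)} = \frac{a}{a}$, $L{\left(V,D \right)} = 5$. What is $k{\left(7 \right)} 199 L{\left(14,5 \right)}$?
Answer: $995$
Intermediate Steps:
$k{\left(a \right)} = 1$
$k{\left(7 \right)} 199 L{\left(14,5 \right)} = 1 \cdot 199 \cdot 5 = 199 \cdot 5 = 995$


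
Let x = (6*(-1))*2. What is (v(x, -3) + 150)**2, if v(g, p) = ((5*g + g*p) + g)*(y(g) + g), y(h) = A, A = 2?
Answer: 260100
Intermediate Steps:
x = -12 (x = -6*2 = -12)
y(h) = 2
v(g, p) = (2 + g)*(6*g + g*p) (v(g, p) = ((5*g + g*p) + g)*(2 + g) = (6*g + g*p)*(2 + g) = (2 + g)*(6*g + g*p))
(v(x, -3) + 150)**2 = (-12*(12 + 2*(-3) + 6*(-12) - 12*(-3)) + 150)**2 = (-12*(12 - 6 - 72 + 36) + 150)**2 = (-12*(-30) + 150)**2 = (360 + 150)**2 = 510**2 = 260100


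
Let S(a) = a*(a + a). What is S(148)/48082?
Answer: 21904/24041 ≈ 0.91111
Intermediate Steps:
S(a) = 2*a**2 (S(a) = a*(2*a) = 2*a**2)
S(148)/48082 = (2*148**2)/48082 = (2*21904)*(1/48082) = 43808*(1/48082) = 21904/24041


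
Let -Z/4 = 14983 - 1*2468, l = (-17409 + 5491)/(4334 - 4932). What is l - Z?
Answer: 14973899/299 ≈ 50080.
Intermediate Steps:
l = 5959/299 (l = -11918/(-598) = -11918*(-1/598) = 5959/299 ≈ 19.930)
Z = -50060 (Z = -4*(14983 - 1*2468) = -4*(14983 - 2468) = -4*12515 = -50060)
l - Z = 5959/299 - 1*(-50060) = 5959/299 + 50060 = 14973899/299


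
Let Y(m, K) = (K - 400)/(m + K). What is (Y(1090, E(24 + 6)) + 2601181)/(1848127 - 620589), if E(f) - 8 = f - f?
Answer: 1428048173/673918362 ≈ 2.1190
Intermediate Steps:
E(f) = 8 (E(f) = 8 + (f - f) = 8 + 0 = 8)
Y(m, K) = (-400 + K)/(K + m)
(Y(1090, E(24 + 6)) + 2601181)/(1848127 - 620589) = ((-400 + 8)/(8 + 1090) + 2601181)/(1848127 - 620589) = (-392/1098 + 2601181)/1227538 = ((1/1098)*(-392) + 2601181)*(1/1227538) = (-196/549 + 2601181)*(1/1227538) = (1428048173/549)*(1/1227538) = 1428048173/673918362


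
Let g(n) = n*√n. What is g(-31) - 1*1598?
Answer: -1598 - 31*I*√31 ≈ -1598.0 - 172.6*I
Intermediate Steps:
g(n) = n^(3/2)
g(-31) - 1*1598 = (-31)^(3/2) - 1*1598 = -31*I*√31 - 1598 = -1598 - 31*I*√31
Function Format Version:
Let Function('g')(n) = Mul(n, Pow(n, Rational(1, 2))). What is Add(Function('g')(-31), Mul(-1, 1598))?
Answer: Add(-1598, Mul(-31, I, Pow(31, Rational(1, 2)))) ≈ Add(-1598.0, Mul(-172.60, I))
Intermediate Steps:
Function('g')(n) = Pow(n, Rational(3, 2))
Add(Function('g')(-31), Mul(-1, 1598)) = Add(Pow(-31, Rational(3, 2)), Mul(-1, 1598)) = Add(Mul(-31, I, Pow(31, Rational(1, 2))), -1598) = Add(-1598, Mul(-31, I, Pow(31, Rational(1, 2))))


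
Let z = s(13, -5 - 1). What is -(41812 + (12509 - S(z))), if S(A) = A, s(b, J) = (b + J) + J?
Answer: -54320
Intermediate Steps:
s(b, J) = b + 2*J (s(b, J) = (J + b) + J = b + 2*J)
z = 1 (z = 13 + 2*(-5 - 1) = 13 + 2*(-6) = 13 - 12 = 1)
-(41812 + (12509 - S(z))) = -(41812 + (12509 - 1*1)) = -(41812 + (12509 - 1)) = -(41812 + 12508) = -1*54320 = -54320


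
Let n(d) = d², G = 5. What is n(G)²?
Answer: 625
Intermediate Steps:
n(G)² = (5²)² = 25² = 625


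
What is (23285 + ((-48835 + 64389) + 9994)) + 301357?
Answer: 350190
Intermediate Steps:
(23285 + ((-48835 + 64389) + 9994)) + 301357 = (23285 + (15554 + 9994)) + 301357 = (23285 + 25548) + 301357 = 48833 + 301357 = 350190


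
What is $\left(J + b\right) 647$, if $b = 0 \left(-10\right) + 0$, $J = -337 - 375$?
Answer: $-460664$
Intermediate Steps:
$J = -712$
$b = 0$ ($b = 0 + 0 = 0$)
$\left(J + b\right) 647 = \left(-712 + 0\right) 647 = \left(-712\right) 647 = -460664$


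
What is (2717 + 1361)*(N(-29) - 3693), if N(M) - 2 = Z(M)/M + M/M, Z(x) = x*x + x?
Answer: -15162004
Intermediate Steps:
Z(x) = x + x² (Z(x) = x² + x = x + x²)
N(M) = 4 + M (N(M) = 2 + ((M*(1 + M))/M + M/M) = 2 + ((1 + M) + 1) = 2 + (2 + M) = 4 + M)
(2717 + 1361)*(N(-29) - 3693) = (2717 + 1361)*((4 - 29) - 3693) = 4078*(-25 - 3693) = 4078*(-3718) = -15162004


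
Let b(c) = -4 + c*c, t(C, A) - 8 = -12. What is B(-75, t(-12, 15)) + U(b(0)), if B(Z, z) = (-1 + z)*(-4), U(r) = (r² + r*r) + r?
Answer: 48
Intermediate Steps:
t(C, A) = -4 (t(C, A) = 8 - 12 = -4)
b(c) = -4 + c²
U(r) = r + 2*r² (U(r) = (r² + r²) + r = 2*r² + r = r + 2*r²)
B(Z, z) = 4 - 4*z
B(-75, t(-12, 15)) + U(b(0)) = (4 - 4*(-4)) + (-4 + 0²)*(1 + 2*(-4 + 0²)) = (4 + 16) + (-4 + 0)*(1 + 2*(-4 + 0)) = 20 - 4*(1 + 2*(-4)) = 20 - 4*(1 - 8) = 20 - 4*(-7) = 20 + 28 = 48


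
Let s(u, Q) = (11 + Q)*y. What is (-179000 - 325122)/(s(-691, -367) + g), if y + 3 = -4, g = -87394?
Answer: 252061/42451 ≈ 5.9377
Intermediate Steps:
y = -7 (y = -3 - 4 = -7)
s(u, Q) = -77 - 7*Q (s(u, Q) = (11 + Q)*(-7) = -77 - 7*Q)
(-179000 - 325122)/(s(-691, -367) + g) = (-179000 - 325122)/((-77 - 7*(-367)) - 87394) = -504122/((-77 + 2569) - 87394) = -504122/(2492 - 87394) = -504122/(-84902) = -504122*(-1/84902) = 252061/42451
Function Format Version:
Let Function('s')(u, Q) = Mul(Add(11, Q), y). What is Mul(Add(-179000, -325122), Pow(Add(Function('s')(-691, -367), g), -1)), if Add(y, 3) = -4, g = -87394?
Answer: Rational(252061, 42451) ≈ 5.9377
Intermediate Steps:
y = -7 (y = Add(-3, -4) = -7)
Function('s')(u, Q) = Add(-77, Mul(-7, Q)) (Function('s')(u, Q) = Mul(Add(11, Q), -7) = Add(-77, Mul(-7, Q)))
Mul(Add(-179000, -325122), Pow(Add(Function('s')(-691, -367), g), -1)) = Mul(Add(-179000, -325122), Pow(Add(Add(-77, Mul(-7, -367)), -87394), -1)) = Mul(-504122, Pow(Add(Add(-77, 2569), -87394), -1)) = Mul(-504122, Pow(Add(2492, -87394), -1)) = Mul(-504122, Pow(-84902, -1)) = Mul(-504122, Rational(-1, 84902)) = Rational(252061, 42451)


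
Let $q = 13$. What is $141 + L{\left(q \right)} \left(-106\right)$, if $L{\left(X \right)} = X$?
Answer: $-1237$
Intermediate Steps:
$141 + L{\left(q \right)} \left(-106\right) = 141 + 13 \left(-106\right) = 141 - 1378 = -1237$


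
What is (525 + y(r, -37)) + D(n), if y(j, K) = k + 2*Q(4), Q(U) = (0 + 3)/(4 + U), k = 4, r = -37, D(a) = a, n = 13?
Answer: 2171/4 ≈ 542.75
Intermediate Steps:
Q(U) = 3/(4 + U)
y(j, K) = 19/4 (y(j, K) = 4 + 2*(3/(4 + 4)) = 4 + 2*(3/8) = 4 + ¾ = 19/4)
(525 + y(r, -37)) + D(n) = (525 + 19/4) + 13 = 2119/4 + 13 = 2171/4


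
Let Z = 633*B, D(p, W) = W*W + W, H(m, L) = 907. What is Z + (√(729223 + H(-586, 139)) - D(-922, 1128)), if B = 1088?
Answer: -584808 + √730130 ≈ -5.8395e+5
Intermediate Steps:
D(p, W) = W + W² (D(p, W) = W² + W = W + W²)
Z = 688704 (Z = 633*1088 = 688704)
Z + (√(729223 + H(-586, 139)) - D(-922, 1128)) = 688704 + (√(729223 + 907) - 1128*(1 + 1128)) = 688704 + (√730130 - 1128*1129) = 688704 + (√730130 - 1*1273512) = 688704 + (√730130 - 1273512) = 688704 + (-1273512 + √730130) = -584808 + √730130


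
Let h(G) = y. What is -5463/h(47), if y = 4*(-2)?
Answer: 5463/8 ≈ 682.88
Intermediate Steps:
y = -8
h(G) = -8
-5463/h(47) = -5463/(-8) = -5463*(-⅛) = 5463/8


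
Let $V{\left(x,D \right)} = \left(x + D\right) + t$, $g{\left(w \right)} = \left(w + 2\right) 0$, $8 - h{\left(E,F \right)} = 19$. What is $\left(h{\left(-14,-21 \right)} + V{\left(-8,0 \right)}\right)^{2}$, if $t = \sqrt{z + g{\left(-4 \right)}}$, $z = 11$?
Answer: $\left(19 - \sqrt{11}\right)^{2} \approx 245.97$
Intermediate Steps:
$h{\left(E,F \right)} = -11$ ($h{\left(E,F \right)} = 8 - 19 = -11$)
$g{\left(w \right)} = 0$ ($g{\left(w \right)} = \left(2 + w\right) 0 = 0$)
$t = \sqrt{11}$ ($t = \sqrt{11 + 0} = \sqrt{11} \approx 3.3166$)
$V{\left(x,D \right)} = D + x + \sqrt{11}$ ($V{\left(x,D \right)} = \left(x + D\right) + \sqrt{11} = \left(D + x\right) + \sqrt{11} = D + x + \sqrt{11}$)
$\left(h{\left(-14,-21 \right)} + V{\left(-8,0 \right)}\right)^{2} = \left(-11 + \left(0 - 8 + \sqrt{11}\right)\right)^{2} = \left(-11 - \left(8 - \sqrt{11}\right)\right)^{2} = \left(-19 + \sqrt{11}\right)^{2}$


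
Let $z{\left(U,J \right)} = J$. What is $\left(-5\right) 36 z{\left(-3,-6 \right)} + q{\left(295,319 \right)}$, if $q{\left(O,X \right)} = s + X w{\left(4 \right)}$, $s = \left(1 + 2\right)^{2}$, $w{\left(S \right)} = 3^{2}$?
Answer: $3960$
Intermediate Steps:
$w{\left(S \right)} = 9$
$s = 9$ ($s = 3^{2} = 9$)
$q{\left(O,X \right)} = 9 + 9 X$ ($q{\left(O,X \right)} = 9 + X 9 = 9 + 9 X$)
$\left(-5\right) 36 z{\left(-3,-6 \right)} + q{\left(295,319 \right)} = \left(-5\right) 36 \left(-6\right) + \left(9 + 9 \cdot 319\right) = \left(-180\right) \left(-6\right) + \left(9 + 2871\right) = 1080 + 2880 = 3960$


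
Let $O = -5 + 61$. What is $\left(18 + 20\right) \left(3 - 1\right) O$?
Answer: $4256$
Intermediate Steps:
$O = 56$
$\left(18 + 20\right) \left(3 - 1\right) O = \left(18 + 20\right) \left(3 - 1\right) 56 = 38 \cdot 2 \cdot 56 = 76 \cdot 56 = 4256$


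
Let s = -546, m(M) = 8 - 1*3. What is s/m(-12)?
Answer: -546/5 ≈ -109.20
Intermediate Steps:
m(M) = 5 (m(M) = 8 - 3 = 5)
s/m(-12) = -546/5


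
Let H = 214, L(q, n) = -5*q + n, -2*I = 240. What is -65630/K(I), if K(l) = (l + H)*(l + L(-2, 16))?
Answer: 32815/4418 ≈ 7.4276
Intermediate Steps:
I = -120 (I = -½*240 = -120)
L(q, n) = n - 5*q
K(l) = (26 + l)*(214 + l) (K(l) = (l + 214)*(l + (16 - 5*(-2))) = (214 + l)*(l + (16 + 10)) = (214 + l)*(l + 26) = (214 + l)*(26 + l) = (26 + l)*(214 + l))
-65630/K(I) = -65630/(5564 + (-120)² + 240*(-120)) = -65630/(5564 + 14400 - 28800) = -65630/(-8836) = -65630*(-1/8836) = 32815/4418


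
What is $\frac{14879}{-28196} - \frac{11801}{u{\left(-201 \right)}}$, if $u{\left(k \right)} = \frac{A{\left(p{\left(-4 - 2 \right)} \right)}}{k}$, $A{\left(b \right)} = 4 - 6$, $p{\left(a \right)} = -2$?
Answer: $- \frac{33440484977}{28196} \approx -1.186 \cdot 10^{6}$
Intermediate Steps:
$A{\left(b \right)} = -2$ ($A{\left(b \right)} = 4 - 6 = -2$)
$u{\left(k \right)} = - \frac{2}{k}$
$\frac{14879}{-28196} - \frac{11801}{u{\left(-201 \right)}} = \frac{14879}{-28196} - \frac{11801}{\left(-2\right) \frac{1}{-201}} = 14879 \left(- \frac{1}{28196}\right) - \frac{11801}{\left(-2\right) \left(- \frac{1}{201}\right)} = - \frac{14879}{28196} - \frac{11801}{\frac{2}{201}} = - \frac{14879}{28196} - \frac{2372001}{2} = - \frac{33440484977}{28196}$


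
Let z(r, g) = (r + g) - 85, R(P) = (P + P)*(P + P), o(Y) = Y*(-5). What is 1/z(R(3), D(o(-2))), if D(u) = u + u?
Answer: -1/29 ≈ -0.034483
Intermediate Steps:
o(Y) = -5*Y
R(P) = 4*P**2 (R(P) = (2*P)*(2*P) = 4*P**2)
D(u) = 2*u
z(r, g) = -85 + g + r (z(r, g) = (g + r) - 85 = -85 + g + r)
1/z(R(3), D(o(-2))) = 1/(-85 + 2*(-5*(-2)) + 4*3**2) = 1/(-85 + 2*10 + 4*9) = 1/(-85 + 20 + 36) = 1/(-29) = -1/29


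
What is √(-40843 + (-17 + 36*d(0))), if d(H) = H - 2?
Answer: 6*I*√1137 ≈ 202.32*I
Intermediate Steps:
d(H) = -2 + H
√(-40843 + (-17 + 36*d(0))) = √(-40843 + (-17 + 36*(-2 + 0))) = √(-40843 + (-17 + 36*(-2))) = √(-40843 + (-17 - 72)) = √(-40843 - 89) = √(-40932) = 6*I*√1137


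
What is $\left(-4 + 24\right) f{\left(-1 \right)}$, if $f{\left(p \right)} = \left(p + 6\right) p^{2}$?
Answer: $100$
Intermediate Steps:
$f{\left(p \right)} = p^{2} \left(6 + p\right)$ ($f{\left(p \right)} = \left(6 + p\right) p^{2} = p^{2} \left(6 + p\right)$)
$\left(-4 + 24\right) f{\left(-1 \right)} = \left(-4 + 24\right) \left(-1\right)^{2} \left(6 - 1\right) = 20 \cdot 1 \cdot 5 = 20 \cdot 5 = 100$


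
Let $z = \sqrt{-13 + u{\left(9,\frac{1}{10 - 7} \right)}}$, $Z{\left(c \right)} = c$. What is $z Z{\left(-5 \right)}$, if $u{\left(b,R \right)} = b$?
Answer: $- 10 i \approx - 10.0 i$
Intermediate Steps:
$z = 2 i$ ($z = \sqrt{-13 + 9} = \sqrt{-4} = 2 i \approx 2.0 i$)
$z Z{\left(-5 \right)} = 2 i \left(-5\right) = - 10 i$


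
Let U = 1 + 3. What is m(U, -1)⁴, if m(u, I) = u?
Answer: 256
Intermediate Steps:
U = 4
m(U, -1)⁴ = 4⁴ = 256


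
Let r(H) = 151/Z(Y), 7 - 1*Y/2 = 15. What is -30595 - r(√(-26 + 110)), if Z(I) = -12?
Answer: -366989/12 ≈ -30582.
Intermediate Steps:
Y = -16 (Y = 14 - 2*15 = 14 - 30 = -16)
r(H) = -151/12 (r(H) = 151/(-12) = 151*(-1/12) = -151/12)
-30595 - r(√(-26 + 110)) = -30595 - 1*(-151/12) = -30595 + 151/12 = -366989/12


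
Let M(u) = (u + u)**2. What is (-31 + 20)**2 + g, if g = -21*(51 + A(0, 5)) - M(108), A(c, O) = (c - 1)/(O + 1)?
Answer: -95205/2 ≈ -47603.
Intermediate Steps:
M(u) = 4*u**2 (M(u) = (2*u)**2 = 4*u**2)
A(c, O) = (-1 + c)/(1 + O)
g = -95447/2 (g = -21*(51 + (-1 + 0)/(1 + 5)) - 4*108**2 = -21*(51 - 1/6) - 4*11664 = -21*(51 + (1/6)*(-1)) - 1*46656 = -21*(51 - 1/6) - 46656 = -21*305/6 - 46656 = -2135/2 - 46656 = -95447/2 ≈ -47724.)
(-31 + 20)**2 + g = (-31 + 20)**2 - 95447/2 = (-11)**2 - 95447/2 = 121 - 95447/2 = -95205/2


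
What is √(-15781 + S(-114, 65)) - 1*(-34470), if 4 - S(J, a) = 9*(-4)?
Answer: 34470 + 3*I*√1749 ≈ 34470.0 + 125.46*I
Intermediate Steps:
S(J, a) = 40 (S(J, a) = 4 - 9*(-4) = 4 - 1*(-36) = 4 + 36 = 40)
√(-15781 + S(-114, 65)) - 1*(-34470) = √(-15781 + 40) - 1*(-34470) = √(-15741) + 34470 = 3*I*√1749 + 34470 = 34470 + 3*I*√1749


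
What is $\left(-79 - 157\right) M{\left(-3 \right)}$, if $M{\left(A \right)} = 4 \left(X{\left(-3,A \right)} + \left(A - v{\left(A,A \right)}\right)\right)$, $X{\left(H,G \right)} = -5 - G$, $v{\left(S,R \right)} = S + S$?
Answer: $-944$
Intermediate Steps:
$v{\left(S,R \right)} = 2 S$
$M{\left(A \right)} = -20 - 8 A$ ($M{\left(A \right)} = 4 \left(\left(-5 - A\right) + \left(A - 2 A\right)\right) = 4 \left(\left(-5 - A\right) - A\right) = 4 \left(-5 - 2 A\right) = -20 - 8 A$)
$\left(-79 - 157\right) M{\left(-3 \right)} = \left(-79 - 157\right) \left(-20 - -24\right) = - 236 \left(-20 + 24\right) = \left(-236\right) 4 = -944$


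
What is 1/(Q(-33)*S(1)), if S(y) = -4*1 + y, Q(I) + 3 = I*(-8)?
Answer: -1/783 ≈ -0.0012771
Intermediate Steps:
Q(I) = -3 - 8*I (Q(I) = -3 + I*(-8) = -3 - 8*I)
S(y) = -4 + y
1/(Q(-33)*S(1)) = 1/((-3 - 8*(-33))*(-4 + 1)) = 1/((-3 + 264)*(-3)) = 1/(261*(-3)) = 1/(-783) = -1/783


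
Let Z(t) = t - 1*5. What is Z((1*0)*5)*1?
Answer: -5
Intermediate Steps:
Z(t) = -5 + t (Z(t) = t - 5 = -5 + t)
Z((1*0)*5)*1 = (-5 + (1*0)*5)*1 = (-5 + 0*5)*1 = (-5 + 0)*1 = -5*1 = -5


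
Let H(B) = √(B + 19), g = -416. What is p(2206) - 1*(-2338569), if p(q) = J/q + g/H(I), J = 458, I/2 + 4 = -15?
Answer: 2579441836/1103 + 416*I*√19/19 ≈ 2.3386e+6 + 95.437*I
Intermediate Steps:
I = -38 (I = -8 + 2*(-15) = -8 - 30 = -38)
H(B) = √(19 + B)
p(q) = 458/q + 416*I*√19/19 (p(q) = 458/q - 416/√(19 - 38) = 458/q - 416*(-I*√19/19) = 458/q - (-416)*I*√19/19 = 458/q + 416*I*√19/19)
p(2206) - 1*(-2338569) = (458/2206 + 416*I*√19/19) - 1*(-2338569) = (458*(1/2206) + 416*I*√19/19) + 2338569 = (229/1103 + 416*I*√19/19) + 2338569 = 2579441836/1103 + 416*I*√19/19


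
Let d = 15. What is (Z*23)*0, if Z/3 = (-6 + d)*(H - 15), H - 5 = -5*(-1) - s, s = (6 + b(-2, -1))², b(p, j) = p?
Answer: 0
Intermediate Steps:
s = 16 (s = (6 - 2)² = 4² = 16)
H = -6 (H = 5 + (-5*(-1) - 1*16) = 5 + (5 - 16) = 5 - 11 = -6)
Z = -567 (Z = 3*((-6 + 15)*(-6 - 15)) = 3*(9*(-21)) = 3*(-189) = -567)
(Z*23)*0 = -567*23*0 = -13041*0 = 0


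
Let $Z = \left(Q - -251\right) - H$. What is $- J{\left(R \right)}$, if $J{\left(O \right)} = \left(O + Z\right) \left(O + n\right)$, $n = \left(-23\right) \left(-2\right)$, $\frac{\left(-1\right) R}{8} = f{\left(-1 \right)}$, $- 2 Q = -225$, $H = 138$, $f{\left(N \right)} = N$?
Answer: $-12609$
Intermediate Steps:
$Q = \frac{225}{2}$ ($Q = \left(- \frac{1}{2}\right) \left(-225\right) = \frac{225}{2} \approx 112.5$)
$R = 8$ ($R = \left(-8\right) \left(-1\right) = 8$)
$n = 46$
$Z = \frac{451}{2}$ ($Z = \left(\frac{225}{2} - -251\right) - 138 = \left(\frac{225}{2} + 251\right) - 138 = \frac{727}{2} - 138 = \frac{451}{2} \approx 225.5$)
$J{\left(O \right)} = \left(46 + O\right) \left(\frac{451}{2} + O\right)$ ($J{\left(O \right)} = \left(O + \frac{451}{2}\right) \left(O + 46\right) = \left(\frac{451}{2} + O\right) \left(46 + O\right) = \left(46 + O\right) \left(\frac{451}{2} + O\right)$)
$- J{\left(R \right)} = - (10373 + 8^{2} + \frac{543}{2} \cdot 8) = - (10373 + 64 + 2172) = \left(-1\right) 12609 = -12609$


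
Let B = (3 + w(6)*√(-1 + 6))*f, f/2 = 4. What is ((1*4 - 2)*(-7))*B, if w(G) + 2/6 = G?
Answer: -336 - 1904*√5/3 ≈ -1755.2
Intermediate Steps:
f = 8 (f = 2*4 = 8)
w(G) = -⅓ + G
B = 24 + 136*√5/3 (B = (3 + (-⅓ + 6)*√(-1 + 6))*8 = (3 + 17*√5/3)*8 = 24 + 136*√5/3 ≈ 125.37)
((1*4 - 2)*(-7))*B = ((1*4 - 2)*(-7))*(24 + 136*√5/3) = ((4 - 2)*(-7))*(24 + 136*√5/3) = (2*(-7))*(24 + 136*√5/3) = -14*(24 + 136*√5/3) = -336 - 1904*√5/3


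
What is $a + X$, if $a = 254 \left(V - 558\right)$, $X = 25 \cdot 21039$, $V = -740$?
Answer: $196283$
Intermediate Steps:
$X = 525975$
$a = -329692$ ($a = 254 \left(-740 - 558\right) = 254 \left(-1298\right) = -329692$)
$a + X = -329692 + 525975 = 196283$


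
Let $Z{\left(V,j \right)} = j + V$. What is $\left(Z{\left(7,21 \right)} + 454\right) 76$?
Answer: $36632$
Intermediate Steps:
$Z{\left(V,j \right)} = V + j$
$\left(Z{\left(7,21 \right)} + 454\right) 76 = \left(\left(7 + 21\right) + 454\right) 76 = \left(28 + 454\right) 76 = 482 \cdot 76 = 36632$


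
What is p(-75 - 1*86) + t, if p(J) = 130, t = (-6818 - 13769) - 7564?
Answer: -28021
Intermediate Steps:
t = -28151 (t = -20587 - 7564 = -28151)
p(-75 - 1*86) + t = 130 - 28151 = -28021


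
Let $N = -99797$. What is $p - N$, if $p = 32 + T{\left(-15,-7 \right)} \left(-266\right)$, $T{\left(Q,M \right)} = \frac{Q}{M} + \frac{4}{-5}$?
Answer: $\frac{497359}{5} \approx 99472.0$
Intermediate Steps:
$T{\left(Q,M \right)} = - \frac{4}{5} + \frac{Q}{M}$ ($T{\left(Q,M \right)} = \frac{Q}{M} + 4 \left(- \frac{1}{5}\right) = \frac{Q}{M} - \frac{4}{5} = - \frac{4}{5} + \frac{Q}{M}$)
$p = - \frac{1626}{5}$ ($p = 32 + \left(- \frac{4}{5} - \frac{15}{-7}\right) \left(-266\right) = 32 + \left(- \frac{4}{5} - - \frac{15}{7}\right) \left(-266\right) = 32 + \left(- \frac{4}{5} + \frac{15}{7}\right) \left(-266\right) = 32 + \frac{47}{35} \left(-266\right) = 32 - \frac{1786}{5} = - \frac{1626}{5} \approx -325.2$)
$p - N = - \frac{1626}{5} - -99797 = - \frac{1626}{5} + 99797 = \frac{497359}{5}$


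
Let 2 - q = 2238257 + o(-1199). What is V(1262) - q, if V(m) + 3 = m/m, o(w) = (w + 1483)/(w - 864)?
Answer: 4617515655/2063 ≈ 2.2383e+6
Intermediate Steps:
o(w) = (1483 + w)/(-864 + w)
V(m) = -2 (V(m) = -3 + m/m = -3 + 1 = -2)
q = -4617519781/2063 (q = 2 - (2238257 + (1483 - 1199)/(-864 - 1199)) = 2 - (2238257 + 284/(-2063)) = 2 - (2238257 - 1/2063*284) = 2 - (2238257 - 284/2063) = 2 - 1*4617523907/2063 = 2 - 4617523907/2063 = -4617519781/2063 ≈ -2.2383e+6)
V(1262) - q = -2 - 1*(-4617519781/2063) = -2 + 4617519781/2063 = 4617515655/2063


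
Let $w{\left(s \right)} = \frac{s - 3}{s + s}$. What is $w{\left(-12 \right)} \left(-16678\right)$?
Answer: $- \frac{41695}{4} \approx -10424.0$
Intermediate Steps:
$w{\left(s \right)} = \frac{-3 + s}{2 s}$
$w{\left(-12 \right)} \left(-16678\right) = \frac{-3 - 12}{2 \left(-12\right)} \left(-16678\right) = \frac{1}{2} \left(- \frac{1}{12}\right) \left(-15\right) \left(-16678\right) = \frac{5}{8} \left(-16678\right) = - \frac{41695}{4}$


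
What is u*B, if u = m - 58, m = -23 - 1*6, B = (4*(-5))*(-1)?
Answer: -1740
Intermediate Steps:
B = 20 (B = -20*(-1) = 20)
m = -29 (m = -23 - 6 = -29)
u = -87 (u = -29 - 58 = -87)
u*B = -87*20 = -1740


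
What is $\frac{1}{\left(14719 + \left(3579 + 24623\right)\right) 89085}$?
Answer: $\frac{1}{3823617285} \approx 2.6153 \cdot 10^{-10}$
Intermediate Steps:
$\frac{1}{\left(14719 + \left(3579 + 24623\right)\right) 89085} = \frac{1}{14719 + 28202} \cdot \frac{1}{89085} = \frac{1}{42921} \cdot \frac{1}{89085} = \frac{1}{3823617285}$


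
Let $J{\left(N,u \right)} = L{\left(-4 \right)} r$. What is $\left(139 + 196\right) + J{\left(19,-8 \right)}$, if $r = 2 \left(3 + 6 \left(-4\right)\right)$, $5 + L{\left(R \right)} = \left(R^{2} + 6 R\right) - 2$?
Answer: $965$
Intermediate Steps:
$L{\left(R \right)} = -7 + R^{2} + 6 R$ ($L{\left(R \right)} = -5 - \left(2 - R^{2} - 6 R\right) = -5 + \left(-2 + R^{2} + 6 R\right) = -7 + R^{2} + 6 R$)
$r = -42$ ($r = 2 \left(3 - 24\right) = 2 \left(-21\right) = -42$)
$J{\left(N,u \right)} = 630$ ($J{\left(N,u \right)} = \left(-7 + \left(-4\right)^{2} + 6 \left(-4\right)\right) \left(-42\right) = \left(-7 + 16 - 24\right) \left(-42\right) = \left(-15\right) \left(-42\right) = 630$)
$\left(139 + 196\right) + J{\left(19,-8 \right)} = \left(139 + 196\right) + 630 = 335 + 630 = 965$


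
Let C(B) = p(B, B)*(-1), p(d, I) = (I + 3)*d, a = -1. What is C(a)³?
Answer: 8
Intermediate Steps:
p(d, I) = d*(3 + I) (p(d, I) = (3 + I)*d = d*(3 + I))
C(B) = -B*(3 + B) (C(B) = (B*(3 + B))*(-1) = -B*(3 + B))
C(a)³ = (-1*(-1)*(3 - 1))³ = (-1*(-1)*2)³ = 2³ = 8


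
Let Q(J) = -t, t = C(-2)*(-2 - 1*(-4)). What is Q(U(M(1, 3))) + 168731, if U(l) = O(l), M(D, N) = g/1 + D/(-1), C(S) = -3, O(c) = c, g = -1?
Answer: 168737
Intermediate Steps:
M(D, N) = -1 - D (M(D, N) = -1/1 + D/(-1) = -1*1 + D*(-1) = -1 - D)
U(l) = l
t = -6 (t = -3*(-2 - 1*(-4)) = -3*(-2 + 4) = -3*2 = -6)
Q(J) = 6 (Q(J) = -1*(-6) = 6)
Q(U(M(1, 3))) + 168731 = 6 + 168731 = 168737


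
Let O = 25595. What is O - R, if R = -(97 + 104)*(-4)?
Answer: 24791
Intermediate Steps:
R = 804 (R = -201*(-4) = -1*(-804) = 804)
O - R = 25595 - 1*804 = 25595 - 804 = 24791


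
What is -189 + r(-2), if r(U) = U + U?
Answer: -193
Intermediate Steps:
r(U) = 2*U
-189 + r(-2) = -189 + 2*(-2) = -189 - 4 = -193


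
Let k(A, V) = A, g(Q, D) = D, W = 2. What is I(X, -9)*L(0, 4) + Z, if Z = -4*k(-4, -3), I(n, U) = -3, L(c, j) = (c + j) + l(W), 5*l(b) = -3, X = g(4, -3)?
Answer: 29/5 ≈ 5.8000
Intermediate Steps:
X = -3
l(b) = -⅗ (l(b) = (⅕)*(-3) = -⅗)
L(c, j) = -⅗ + c + j (L(c, j) = (c + j) - ⅗ = -⅗ + c + j)
Z = 16 (Z = -4*(-4) = 16)
I(X, -9)*L(0, 4) + Z = -3*(-⅗ + 0 + 4) + 16 = -3*17/5 + 16 = -51/5 + 16 = 29/5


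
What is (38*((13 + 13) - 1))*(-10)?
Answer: -9500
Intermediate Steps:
(38*((13 + 13) - 1))*(-10) = (38*(26 - 1))*(-10) = (38*25)*(-10) = 950*(-10) = -9500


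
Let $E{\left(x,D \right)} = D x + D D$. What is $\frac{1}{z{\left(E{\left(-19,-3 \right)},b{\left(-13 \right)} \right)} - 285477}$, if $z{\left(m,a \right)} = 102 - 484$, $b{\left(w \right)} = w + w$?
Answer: $- \frac{1}{285859} \approx -3.4982 \cdot 10^{-6}$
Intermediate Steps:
$E{\left(x,D \right)} = D^{2} + D x$ ($E{\left(x,D \right)} = D x + D^{2} = D^{2} + D x$)
$b{\left(w \right)} = 2 w$
$z{\left(m,a \right)} = -382$
$\frac{1}{z{\left(E{\left(-19,-3 \right)},b{\left(-13 \right)} \right)} - 285477} = \frac{1}{-382 - 285477} = \frac{1}{-285859} = - \frac{1}{285859}$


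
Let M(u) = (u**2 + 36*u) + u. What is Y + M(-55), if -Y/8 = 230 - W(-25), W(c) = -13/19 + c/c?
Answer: -16102/19 ≈ -847.47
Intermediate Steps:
W(c) = 6/19 (W(c) = -13*1/19 + 1 = -13/19 + 1 = 6/19)
Y = -34912/19 (Y = -8*(230 - 1*6/19) = -8*(230 - 6/19) = -8*4364/19 = -34912/19 ≈ -1837.5)
M(u) = u**2 + 37*u
Y + M(-55) = -34912/19 - 55*(37 - 55) = -34912/19 - 55*(-18) = -34912/19 + 990 = -16102/19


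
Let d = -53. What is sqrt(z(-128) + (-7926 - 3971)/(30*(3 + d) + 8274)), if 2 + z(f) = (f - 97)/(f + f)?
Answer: I*sqrt(8450175495)/54192 ≈ 1.6963*I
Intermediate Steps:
z(f) = -2 + (-97 + f)/(2*f) (z(f) = -2 + (f - 97)/(f + f) = -2 + (-97 + f)/((2*f)) = -2 + (-97 + f)*(1/(2*f)) = -2 + (-97 + f)/(2*f))
sqrt(z(-128) + (-7926 - 3971)/(30*(3 + d) + 8274)) = sqrt((1/2)*(-97 - 3*(-128))/(-128) + (-7926 - 3971)/(30*(3 - 53) + 8274)) = sqrt((1/2)*(-1/128)*(-97 + 384) - 11897/(30*(-50) + 8274)) = sqrt((1/2)*(-1/128)*287 - 11897/(-1500 + 8274)) = sqrt(-287/256 - 11897/6774) = sqrt(-2494885/867072) = I*sqrt(8450175495)/54192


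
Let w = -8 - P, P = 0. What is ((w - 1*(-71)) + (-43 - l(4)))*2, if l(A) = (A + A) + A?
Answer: 16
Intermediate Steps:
w = -8 (w = -8 - 1*0 = -8 + 0 = -8)
l(A) = 3*A (l(A) = 2*A + A = 3*A)
((w - 1*(-71)) + (-43 - l(4)))*2 = ((-8 - 1*(-71)) + (-43 - 3*4))*2 = ((-8 + 71) + (-43 - 1*12))*2 = (63 + (-43 - 12))*2 = (63 - 55)*2 = 8*2 = 16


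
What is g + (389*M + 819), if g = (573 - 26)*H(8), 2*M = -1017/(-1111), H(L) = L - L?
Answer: 2215431/2222 ≈ 997.04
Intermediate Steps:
H(L) = 0
M = 1017/2222 (M = (-1017/(-1111))/2 = (-1017*(-1/1111))/2 = (½)*(1017/1111) = 1017/2222 ≈ 0.45770)
g = 0 (g = (573 - 26)*0 = 547*0 = 0)
g + (389*M + 819) = 0 + (389*(1017/2222) + 819) = 0 + (395613/2222 + 819) = 0 + 2215431/2222 = 2215431/2222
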